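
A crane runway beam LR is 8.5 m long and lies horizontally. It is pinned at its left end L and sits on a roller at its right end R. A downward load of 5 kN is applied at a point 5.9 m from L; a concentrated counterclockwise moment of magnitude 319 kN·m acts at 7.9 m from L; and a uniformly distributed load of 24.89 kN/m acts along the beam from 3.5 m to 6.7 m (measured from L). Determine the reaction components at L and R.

Resultant of the distributed load: 24.89 × 3.2 = 79.648 kN at 5.1 m from L.
ΣM about L: R_y·8.5 − 5·5.9 + 319 − (24.89·3.2)·5.1 = 0 → R_y = 116.7048/8.5 = 13.73 kN.
ΣF_y = 0: L_y + 13.73 − 5 − 24.89·3.2 = 0 → L_y = 70.92 kN.
ΣF_x = 0: no horizontal applied forces, so L_x = 0.

L_x = 0, L_y = 70.92 kN, R_y = 13.73 kN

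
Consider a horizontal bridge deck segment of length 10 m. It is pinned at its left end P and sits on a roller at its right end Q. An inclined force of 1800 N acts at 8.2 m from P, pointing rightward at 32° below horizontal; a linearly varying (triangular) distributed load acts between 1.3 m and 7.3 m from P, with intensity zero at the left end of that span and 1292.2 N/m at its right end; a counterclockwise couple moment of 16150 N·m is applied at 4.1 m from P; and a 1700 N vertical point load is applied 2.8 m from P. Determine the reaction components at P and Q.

Resultant of the triangular load: ½ × 1292.2 × 6 = 3876.6 N, acting at 5.3 m from P (one-third of the span from the peak).
ΣM about P: Q_y·10 − 1800·sin32°·8.2 − (½·1292.2·6)·5.3 + 16150 − 1700·2.8 = 0 → Q_y = 16977.6/10 = 1697.76 ≈ 1698 N.
ΣF_y = 0: P_y + 1697.76 − 1800·sin32° − ½·1292.2·6 − 1700 = 0 → P_y = 4833 N.
ΣF_x = 0: P_x + 1800·cos32° = 0 → P_x = -1526 N.

P_x = -1526 N, P_y = 4833 N, Q_y = 1698 N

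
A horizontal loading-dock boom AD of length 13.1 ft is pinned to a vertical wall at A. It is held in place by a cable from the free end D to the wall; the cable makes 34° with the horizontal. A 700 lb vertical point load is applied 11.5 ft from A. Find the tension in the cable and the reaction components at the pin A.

T = 1099 lb, A_x = 911.0 lb, A_y = 85.50 lb

ΣM about A: T·sin34°·13.1 − 700·11.5 = 0 → T = 8050/(13.1·0.559193) = 1098.91 ≈ 1099 lb.
ΣF_x = 0: A_x − T·cos34° = 0 → A_x = 1098.91 × 0.829038 = 911.0 lb.
ΣF_y = 0: A_y + T·sin34° − 700 = 0 → A_y = 700 − 1098.91 × 0.559193 = 85.50 lb.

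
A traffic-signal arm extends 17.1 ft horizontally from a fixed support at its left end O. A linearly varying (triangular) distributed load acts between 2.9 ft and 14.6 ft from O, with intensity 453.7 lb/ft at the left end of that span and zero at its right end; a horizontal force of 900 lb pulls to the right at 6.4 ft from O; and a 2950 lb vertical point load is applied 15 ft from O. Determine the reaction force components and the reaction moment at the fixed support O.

O_x = -900.0 lb, O_y = 5604 lb, M_O = 62300 lb·ft

Resultant of the triangular load: ½ × 453.7 × 11.7 = 2654.145 lb, acting at 6.8 ft from O (one-third of the span from the peak).
ΣF_x = 0: O_x + 900 = 0 → O_x = -900.0 lb.
ΣF_y = 0: O_y − ½·453.7·11.7 − 2950 = 0 → O_y = 5604 lb.
ΣM about O: M_O − (½·453.7·11.7)·6.8 − 2950·15 = 0 → M_O = 62300 lb·ft.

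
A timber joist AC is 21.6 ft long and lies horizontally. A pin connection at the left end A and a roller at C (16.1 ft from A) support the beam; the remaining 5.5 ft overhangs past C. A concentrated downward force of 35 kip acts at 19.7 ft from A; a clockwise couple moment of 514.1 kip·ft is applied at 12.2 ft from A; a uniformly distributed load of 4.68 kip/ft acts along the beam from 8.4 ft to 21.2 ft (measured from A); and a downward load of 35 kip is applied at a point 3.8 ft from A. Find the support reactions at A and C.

Resultant of the distributed load: 4.68 × 12.8 = 59.904 kip at 14.8 ft from A.
Taking moments about A: C_y·16.1 − 35·19.7 − 514.1 − (4.68·12.8)·14.8 − 35·3.8 = 0 → C_y = 2223.1792/16.1 = 138.086 ≈ 138.1 kip.
ΣF_y = 0: A_y + 138.086 − 35 − 4.68·12.8 − 35 = 0 → A_y = -8.182 kip.
ΣF_x = 0: no horizontal applied forces, so A_x = 0.

A_x = 0, A_y = -8.182 kip, C_y = 138.1 kip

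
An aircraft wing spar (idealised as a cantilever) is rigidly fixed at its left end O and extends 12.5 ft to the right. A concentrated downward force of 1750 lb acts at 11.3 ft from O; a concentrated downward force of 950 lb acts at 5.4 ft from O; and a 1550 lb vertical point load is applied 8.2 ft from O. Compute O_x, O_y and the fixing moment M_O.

O_x = 0, O_y = 4250 lb, M_O = 37620 lb·ft

ΣF_x = 0: O_x = 0.
ΣF_y = 0: O_y − 1750 − 950 − 1550 = 0 → O_y = 4250 lb.
ΣM about O: M_O − 1750·11.3 − 950·5.4 − 1550·8.2 = 0 → M_O = 37620 lb·ft.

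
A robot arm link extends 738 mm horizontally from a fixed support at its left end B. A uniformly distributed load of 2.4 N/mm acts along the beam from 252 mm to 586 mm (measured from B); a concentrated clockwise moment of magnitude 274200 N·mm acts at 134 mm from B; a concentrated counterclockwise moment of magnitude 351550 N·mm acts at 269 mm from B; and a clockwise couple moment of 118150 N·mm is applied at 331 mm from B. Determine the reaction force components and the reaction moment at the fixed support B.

B_x = 0, B_y = 801.6 N, M_B = 376700 N·mm

Resultant of the distributed load: 2.4 × 334 = 801.6 N at 419 mm from B.
ΣF_x = 0: B_x = 0.
ΣF_y = 0: B_y − 2.4·334 = 0 → B_y = 801.6 N.
ΣM about B: M_B − (2.4·334)·419 − 274200 + 351550 − 118150 = 0 → M_B = 376700 N·mm.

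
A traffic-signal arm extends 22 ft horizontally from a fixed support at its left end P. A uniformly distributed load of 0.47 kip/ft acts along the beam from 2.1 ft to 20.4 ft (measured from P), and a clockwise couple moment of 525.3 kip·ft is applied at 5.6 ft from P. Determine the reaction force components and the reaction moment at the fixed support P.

P_x = 0, P_y = 8.601 kip, M_P = 622.1 kip·ft

Resultant of the distributed load: 0.47 × 18.3 = 8.601 kip at 11.25 ft from P.
ΣF_x = 0: P_x = 0.
ΣF_y = 0: P_y − 0.47·18.3 = 0 → P_y = 8.601 kip.
ΣM about P: M_P − (0.47·18.3)·11.25 − 525.3 = 0 → M_P = 622.1 kip·ft.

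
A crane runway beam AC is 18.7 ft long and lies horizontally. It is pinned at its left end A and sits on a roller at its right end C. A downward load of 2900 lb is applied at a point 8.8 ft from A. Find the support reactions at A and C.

Taking moments about A: C_y·18.7 − 2900·8.8 = 0 → C_y = 25520/18.7 = 1364.71 ≈ 1365 lb.
ΣF_y = 0: A_y + 1364.71 − 2900 = 0 → A_y = 1535 lb.
ΣF_x = 0: no horizontal applied forces, so A_x = 0.

A_x = 0, A_y = 1535 lb, C_y = 1365 lb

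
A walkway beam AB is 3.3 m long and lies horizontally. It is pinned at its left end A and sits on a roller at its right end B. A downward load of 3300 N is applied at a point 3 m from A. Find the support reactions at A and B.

A_x = 0, A_y = 300.0 N, B_y = 3000 N

ΣM about A: B_y·3.3 − 3300·3 = 0 → B_y = 9900/3.3 = 3000 N.
ΣF_y = 0: A_y + 3000 − 3300 = 0 → A_y = 300.0 N.
ΣF_x = 0: no horizontal applied forces, so A_x = 0.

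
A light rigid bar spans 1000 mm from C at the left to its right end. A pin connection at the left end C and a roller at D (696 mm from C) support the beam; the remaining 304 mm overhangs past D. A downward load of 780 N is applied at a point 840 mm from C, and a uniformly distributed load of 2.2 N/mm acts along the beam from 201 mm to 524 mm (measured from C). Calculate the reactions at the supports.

Resultant of the distributed load: 2.2 × 323 = 710.6 N at 362.5 mm from C.
Taking moments about C: D_y·696 − 780·840 − (2.2·323)·362.5 = 0 → D_y = 912792.5/696 = 1311.48 ≈ 1311 N.
ΣF_y = 0: C_y + 1311.48 − 780 − 2.2·323 = 0 → C_y = 179.1 N.
ΣF_x = 0: no horizontal applied forces, so C_x = 0.

C_x = 0, C_y = 179.1 N, D_y = 1311 N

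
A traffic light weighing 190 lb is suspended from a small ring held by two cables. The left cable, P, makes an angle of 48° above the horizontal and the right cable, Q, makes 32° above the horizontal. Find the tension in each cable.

T_P = 163.6 lb, T_Q = 129.1 lb

ΣF_x = 0: −T_P·cos48° + T_Q·cos32° = 0 → T_Q = 0.789024·T_P.
ΣF_y = 0: T_P·sin48° + T_Q·sin32° = 190.
Substitute: T_P·(0.743145 + 0.789024·0.529919) = 190 → T_P = 163.615 ≈ 163.6 lb.
Then T_Q = 0.789024 × 163.615 = 129.1 lb.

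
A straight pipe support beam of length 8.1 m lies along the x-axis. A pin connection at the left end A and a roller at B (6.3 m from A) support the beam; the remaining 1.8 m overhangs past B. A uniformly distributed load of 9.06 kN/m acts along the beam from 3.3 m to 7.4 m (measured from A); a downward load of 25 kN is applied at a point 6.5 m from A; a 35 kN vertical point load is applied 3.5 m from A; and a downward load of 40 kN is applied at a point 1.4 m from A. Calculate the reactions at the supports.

Resultant of the distributed load: 9.06 × 4.1 = 37.146 kN at 5.35 m from A.
Taking moments about A: B_y·6.3 − (9.06·4.1)·5.35 − 25·6.5 − 35·3.5 − 40·1.4 = 0 → B_y = 539.7311/6.3 = 85.6716 ≈ 85.67 kN.
ΣF_y = 0: A_y + 85.6716 − 9.06·4.1 − 25 − 35 − 40 = 0 → A_y = 51.47 kN.
ΣF_x = 0: no horizontal applied forces, so A_x = 0.

A_x = 0, A_y = 51.47 kN, B_y = 85.67 kN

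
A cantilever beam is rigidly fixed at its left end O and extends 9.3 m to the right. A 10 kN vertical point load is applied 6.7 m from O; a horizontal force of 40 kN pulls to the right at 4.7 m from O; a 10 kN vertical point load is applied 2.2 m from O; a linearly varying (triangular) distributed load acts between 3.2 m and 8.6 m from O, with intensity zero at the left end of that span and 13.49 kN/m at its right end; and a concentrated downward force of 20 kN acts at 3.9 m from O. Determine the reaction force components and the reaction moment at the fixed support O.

O_x = -40.00 kN, O_y = 76.42 kN, M_O = 414.7 kN·m

Resultant of the triangular load: ½ × 13.49 × 5.4 = 36.423 kN, acting at 6.8 m from O (one-third of the span from the peak).
ΣF_x = 0: O_x + 40 = 0 → O_x = -40.00 kN.
ΣF_y = 0: O_y − 10 − 10 − ½·13.49·5.4 − 20 = 0 → O_y = 76.42 kN.
ΣM about O: M_O − 10·6.7 − 10·2.2 − (½·13.49·5.4)·6.8 − 20·3.9 = 0 → M_O = 414.7 kN·m.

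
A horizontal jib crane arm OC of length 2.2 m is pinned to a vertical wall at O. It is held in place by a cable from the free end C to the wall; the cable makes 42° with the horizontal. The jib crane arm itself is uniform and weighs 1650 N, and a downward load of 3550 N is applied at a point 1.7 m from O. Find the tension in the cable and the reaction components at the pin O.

T = 5333 N, O_x = 3963 N, O_y = 1632 N

ΣM about O: T·sin42°·2.2 − 1650·1.1 − 3550·1.7 = 0 → T = 7850/(2.2·0.669131) = 5332.56 ≈ 5333 N.
ΣF_x = 0: O_x − T·cos42° = 0 → O_x = 5332.56 × 0.743145 = 3963 N.
ΣF_y = 0: O_y + T·sin42° − 1650 − 3550 = 0 → O_y = 5200 − 5332.56 × 0.669131 = 1632 N.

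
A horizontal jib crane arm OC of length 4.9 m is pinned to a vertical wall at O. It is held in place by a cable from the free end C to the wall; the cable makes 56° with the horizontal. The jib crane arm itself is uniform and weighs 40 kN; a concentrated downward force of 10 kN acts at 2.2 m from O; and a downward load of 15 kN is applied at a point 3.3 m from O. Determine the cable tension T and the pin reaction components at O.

ΣM about O: T·sin56°·4.9 − 40·2.45 − 10·2.2 − 15·3.3 = 0 → T = 169.5/(4.9·0.829038) = 41.7253 ≈ 41.73 kN.
ΣF_x = 0: O_x − T·cos56° = 0 → O_x = 41.7253 × 0.559193 = 23.33 kN.
ΣF_y = 0: O_y + T·sin56° − 40 − 10 − 15 = 0 → O_y = 65 − 41.7253 × 0.829038 = 30.41 kN.

T = 41.73 kN, O_x = 23.33 kN, O_y = 30.41 kN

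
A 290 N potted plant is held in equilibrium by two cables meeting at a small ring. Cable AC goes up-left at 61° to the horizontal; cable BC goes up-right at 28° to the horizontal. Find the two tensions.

ΣF_x = 0: −T_AC·cos61° + T_BC·cos28° = 0 → T_BC = 0.549081·T_AC.
ΣF_y = 0: T_AC·sin61° + T_BC·sin28° = 290.
Substitute: T_AC·(0.87462 + 0.549081·0.469472) = 290 → T_AC = 256.094 ≈ 256.1 N.
Then T_BC = 0.549081 × 256.094 = 140.6 N.

T_AC = 256.1 N, T_BC = 140.6 N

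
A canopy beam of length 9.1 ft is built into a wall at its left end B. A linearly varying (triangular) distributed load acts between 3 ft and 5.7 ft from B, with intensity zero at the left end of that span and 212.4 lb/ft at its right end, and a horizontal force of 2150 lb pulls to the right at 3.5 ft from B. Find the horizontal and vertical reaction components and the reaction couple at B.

Resultant of the triangular load: ½ × 212.4 × 2.7 = 286.74 lb, acting at 4.8 ft from B (one-third of the span from the peak).
ΣF_x = 0: B_x + 2150 = 0 → B_x = -2150 lb.
ΣF_y = 0: B_y − ½·212.4·2.7 = 0 → B_y = 286.7 lb.
ΣM about B: M_B − (½·212.4·2.7)·4.8 = 0 → M_B = 1376 lb·ft.

B_x = -2150 lb, B_y = 286.7 lb, M_B = 1376 lb·ft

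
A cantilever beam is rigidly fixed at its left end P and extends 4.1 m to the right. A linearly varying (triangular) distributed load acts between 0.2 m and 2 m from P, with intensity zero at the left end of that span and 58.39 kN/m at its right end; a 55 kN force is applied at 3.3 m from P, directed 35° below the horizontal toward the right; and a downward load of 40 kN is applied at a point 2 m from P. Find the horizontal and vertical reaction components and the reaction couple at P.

Resultant of the triangular load: ½ × 58.39 × 1.8 = 52.551 kN, acting at 1.4 m from P (one-third of the span from the peak).
ΣF_x = 0: P_x + 55·cos35° = 0 → P_x = -45.05 kN.
ΣF_y = 0: P_y − ½·58.39·1.8 − 55·sin35° − 40 = 0 → P_y = 124.1 kN.
ΣM about P: M_P − (½·58.39·1.8)·1.4 − 55·sin35°·3.3 − 40·2 = 0 → M_P = 257.7 kN·m.

P_x = -45.05 kN, P_y = 124.1 kN, M_P = 257.7 kN·m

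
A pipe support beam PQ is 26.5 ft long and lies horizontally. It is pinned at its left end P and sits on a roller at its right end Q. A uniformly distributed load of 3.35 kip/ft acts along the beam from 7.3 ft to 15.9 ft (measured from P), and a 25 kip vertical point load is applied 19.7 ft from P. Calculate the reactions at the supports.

Resultant of the distributed load: 3.35 × 8.6 = 28.81 kip at 11.6 ft from P.
Taking moments about P: Q_y·26.5 − (3.35·8.6)·11.6 − 25·19.7 = 0 → Q_y = 826.696/26.5 = 31.1961 ≈ 31.20 kip.
ΣF_y = 0: P_y + 31.1961 − 3.35·8.6 − 25 = 0 → P_y = 22.61 kip.
ΣF_x = 0: no horizontal applied forces, so P_x = 0.

P_x = 0, P_y = 22.61 kip, Q_y = 31.20 kip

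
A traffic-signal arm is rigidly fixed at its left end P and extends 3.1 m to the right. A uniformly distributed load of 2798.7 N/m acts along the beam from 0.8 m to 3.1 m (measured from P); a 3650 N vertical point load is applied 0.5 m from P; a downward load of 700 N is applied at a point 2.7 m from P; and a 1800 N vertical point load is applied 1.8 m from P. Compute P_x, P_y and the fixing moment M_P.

P_x = 0, P_y = 12590 N, M_P = 19510 N·m

Resultant of the distributed load: 2798.7 × 2.3 = 6437.01 N at 1.95 m from P.
ΣF_x = 0: P_x = 0.
ΣF_y = 0: P_y − 2798.7·2.3 − 3650 − 700 − 1800 = 0 → P_y = 12590 N.
ΣM about P: M_P − (2798.7·2.3)·1.95 − 3650·0.5 − 700·2.7 − 1800·1.8 = 0 → M_P = 19510 N·m.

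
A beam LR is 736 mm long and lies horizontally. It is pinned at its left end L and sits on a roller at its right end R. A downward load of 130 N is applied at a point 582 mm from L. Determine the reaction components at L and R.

ΣM about L: R_y·736 − 130·582 = 0 → R_y = 75660/736 = 102.799 ≈ 102.8 N.
ΣF_y = 0: L_y + 102.799 − 130 = 0 → L_y = 27.20 N.
ΣF_x = 0: no horizontal applied forces, so L_x = 0.

L_x = 0, L_y = 27.20 N, R_y = 102.8 N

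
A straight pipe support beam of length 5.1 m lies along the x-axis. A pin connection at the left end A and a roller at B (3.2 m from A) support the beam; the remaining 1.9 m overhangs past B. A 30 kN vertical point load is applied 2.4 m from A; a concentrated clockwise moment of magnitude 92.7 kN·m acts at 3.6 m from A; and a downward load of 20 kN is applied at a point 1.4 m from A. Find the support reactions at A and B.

Taking moments about A: B_y·3.2 − 30·2.4 − 92.7 − 20·1.4 = 0 → B_y = 192.7/3.2 = 60.2187 ≈ 60.22 kN.
ΣF_y = 0: A_y + 60.2187 − 30 − 20 = 0 → A_y = -10.22 kN.
ΣF_x = 0: no horizontal applied forces, so A_x = 0.

A_x = 0, A_y = -10.22 kN, B_y = 60.22 kN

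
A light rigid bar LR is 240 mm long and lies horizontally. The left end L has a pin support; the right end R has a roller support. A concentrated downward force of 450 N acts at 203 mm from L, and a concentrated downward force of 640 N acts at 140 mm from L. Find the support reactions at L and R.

L_x = 0, L_y = 336.0 N, R_y = 754.0 N

Moments about L: R_y·240 − 450·203 − 640·140 = 0 → R_y = 180950/240 = 753.958 ≈ 754.0 N.
ΣF_y = 0: L_y + 753.958 − 450 − 640 = 0 → L_y = 336.0 N.
ΣF_x = 0: no horizontal applied forces, so L_x = 0.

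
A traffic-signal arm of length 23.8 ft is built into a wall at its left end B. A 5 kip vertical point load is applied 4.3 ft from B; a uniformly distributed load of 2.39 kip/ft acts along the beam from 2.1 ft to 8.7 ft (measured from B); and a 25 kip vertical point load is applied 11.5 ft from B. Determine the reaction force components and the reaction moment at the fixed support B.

B_x = 0, B_y = 45.77 kip, M_B = 394.2 kip·ft

Resultant of the distributed load: 2.39 × 6.6 = 15.774 kip at 5.4 ft from B.
ΣF_x = 0: B_x = 0.
ΣF_y = 0: B_y − 5 − 2.39·6.6 − 25 = 0 → B_y = 45.77 kip.
ΣM about B: M_B − 5·4.3 − (2.39·6.6)·5.4 − 25·11.5 = 0 → M_B = 394.2 kip·ft.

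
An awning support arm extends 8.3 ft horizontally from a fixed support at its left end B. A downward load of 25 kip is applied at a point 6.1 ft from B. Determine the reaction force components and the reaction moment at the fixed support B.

ΣF_x = 0: B_x = 0.
ΣF_y = 0: B_y − 25 = 0 → B_y = 25.00 kip.
ΣM about B: M_B − 25·6.1 = 0 → M_B = 152.5 kip·ft.

B_x = 0, B_y = 25.00 kip, M_B = 152.5 kip·ft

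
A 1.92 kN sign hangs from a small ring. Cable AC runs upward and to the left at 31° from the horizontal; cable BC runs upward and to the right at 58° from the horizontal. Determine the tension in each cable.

T_AC = 1.018 kN, T_BC = 1.646 kN

ΣF_x = 0: −T_AC·cos31° + T_BC·cos58° = 0 → T_BC = 1.61754·T_AC.
ΣF_y = 0: T_AC·sin31° + T_BC·sin58° = 1.92.
Substitute: T_AC·(0.515038 + 1.61754·0.848048) = 1.92 → T_AC = 1.0176 ≈ 1.018 kN.
Then T_BC = 1.61754 × 1.0176 = 1.646 kN.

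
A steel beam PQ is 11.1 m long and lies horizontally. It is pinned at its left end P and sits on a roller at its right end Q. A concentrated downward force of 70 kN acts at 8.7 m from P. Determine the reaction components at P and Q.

P_x = 0, P_y = 15.14 kN, Q_y = 54.86 kN

ΣM about P: Q_y·11.1 − 70·8.7 = 0 → Q_y = 609/11.1 = 54.8649 ≈ 54.86 kN.
ΣF_y = 0: P_y + 54.8649 − 70 = 0 → P_y = 15.14 kN.
ΣF_x = 0: no horizontal applied forces, so P_x = 0.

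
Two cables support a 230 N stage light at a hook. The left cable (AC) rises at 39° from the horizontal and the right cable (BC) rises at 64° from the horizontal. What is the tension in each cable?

ΣF_x = 0: −T_AC·cos39° + T_BC·cos64° = 0 → T_BC = 1.7728·T_AC.
ΣF_y = 0: T_AC·sin39° + T_BC·sin64° = 230.
Substitute: T_AC·(0.62932 + 1.7728·0.898794) = 230 → T_AC = 103.478 ≈ 103.5 N.
Then T_BC = 1.7728 × 103.478 = 183.4 N.

T_AC = 103.5 N, T_BC = 183.4 N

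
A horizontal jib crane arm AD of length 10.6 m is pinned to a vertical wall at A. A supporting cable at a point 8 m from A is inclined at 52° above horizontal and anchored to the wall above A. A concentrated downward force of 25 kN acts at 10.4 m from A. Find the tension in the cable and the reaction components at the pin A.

ΣM about A: T·sin52°·8 − 25·10.4 = 0 → T = 260/(8·0.788011) = 41.2431 ≈ 41.24 kN.
ΣF_x = 0: A_x − T·cos52° = 0 → A_x = 41.2431 × 0.615661 = 25.39 kN.
ΣF_y = 0: A_y + T·sin52° − 25 = 0 → A_y = 25 − 41.2431 × 0.788011 = -7.500 kN.

T = 41.24 kN, A_x = 25.39 kN, A_y = -7.500 kN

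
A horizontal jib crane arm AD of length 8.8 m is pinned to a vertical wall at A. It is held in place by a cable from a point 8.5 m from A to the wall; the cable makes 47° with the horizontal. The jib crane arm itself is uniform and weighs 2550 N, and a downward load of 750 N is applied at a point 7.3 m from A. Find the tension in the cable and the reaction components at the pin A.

ΣM about A: T·sin47°·8.5 − 2550·4.4 − 750·7.3 = 0 → T = 16695/(8.5·0.731354) = 2685.59 ≈ 2686 N.
ΣF_x = 0: A_x − T·cos47° = 0 → A_x = 2685.59 × 0.681998 = 1832 N.
ΣF_y = 0: A_y + T·sin47° − 2550 − 750 = 0 → A_y = 3300 − 2685.59 × 0.731354 = 1336 N.

T = 2686 N, A_x = 1832 N, A_y = 1336 N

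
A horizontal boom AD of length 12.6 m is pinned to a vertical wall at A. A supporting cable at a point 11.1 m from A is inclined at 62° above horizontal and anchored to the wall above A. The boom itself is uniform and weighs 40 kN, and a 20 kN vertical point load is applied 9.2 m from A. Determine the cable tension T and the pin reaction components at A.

ΣM about A: T·sin62°·11.1 − 40·6.3 − 20·9.2 = 0 → T = 436/(11.1·0.882948) = 44.4865 ≈ 44.49 kN.
ΣF_x = 0: A_x − T·cos62° = 0 → A_x = 44.4865 × 0.469472 = 20.89 kN.
ΣF_y = 0: A_y + T·sin62° − 40 − 20 = 0 → A_y = 60 − 44.4865 × 0.882948 = 20.72 kN.

T = 44.49 kN, A_x = 20.89 kN, A_y = 20.72 kN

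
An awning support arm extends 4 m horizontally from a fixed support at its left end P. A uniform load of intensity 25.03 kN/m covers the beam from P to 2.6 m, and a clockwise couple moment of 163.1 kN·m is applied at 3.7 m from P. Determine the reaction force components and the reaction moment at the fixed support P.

P_x = 0, P_y = 65.08 kN, M_P = 247.7 kN·m

Resultant of the distributed load: 25.03 × 2.6 = 65.078 kN at 1.3 m from P.
ΣF_x = 0: P_x = 0.
ΣF_y = 0: P_y − 25.03·2.6 = 0 → P_y = 65.08 kN.
ΣM about P: M_P − (25.03·2.6)·1.3 − 163.1 = 0 → M_P = 247.7 kN·m.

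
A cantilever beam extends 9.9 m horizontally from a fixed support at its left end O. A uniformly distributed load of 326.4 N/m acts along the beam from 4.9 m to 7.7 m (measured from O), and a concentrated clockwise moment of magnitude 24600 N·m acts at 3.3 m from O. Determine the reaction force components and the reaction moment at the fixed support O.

O_x = 0, O_y = 913.9 N, M_O = 30360 N·m

Resultant of the distributed load: 326.4 × 2.8 = 913.92 N at 6.3 m from O.
ΣF_x = 0: O_x = 0.
ΣF_y = 0: O_y − 326.4·2.8 = 0 → O_y = 913.9 N.
ΣM about O: M_O − (326.4·2.8)·6.3 − 24600 = 0 → M_O = 30360 N·m.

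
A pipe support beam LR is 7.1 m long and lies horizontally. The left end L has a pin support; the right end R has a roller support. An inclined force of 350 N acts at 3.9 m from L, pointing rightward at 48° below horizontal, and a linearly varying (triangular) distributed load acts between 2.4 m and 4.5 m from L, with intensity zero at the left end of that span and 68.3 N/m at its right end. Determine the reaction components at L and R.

Resultant of the triangular load: ½ × 68.3 × 2.1 = 71.715 N, acting at 3.8 m from L (one-third of the span from the peak).
ΣM about L: R_y·7.1 − 350·sin48°·3.9 − (½·68.3·2.1)·3.8 = 0 → R_y = 1286.91/7.1 = 181.255 ≈ 181.3 N.
ΣF_y = 0: L_y + 181.255 − 350·sin48° − ½·68.3·2.1 = 0 → L_y = 150.6 N.
ΣF_x = 0: L_x + 350·cos48° = 0 → L_x = -234.2 N.

L_x = -234.2 N, L_y = 150.6 N, R_y = 181.3 N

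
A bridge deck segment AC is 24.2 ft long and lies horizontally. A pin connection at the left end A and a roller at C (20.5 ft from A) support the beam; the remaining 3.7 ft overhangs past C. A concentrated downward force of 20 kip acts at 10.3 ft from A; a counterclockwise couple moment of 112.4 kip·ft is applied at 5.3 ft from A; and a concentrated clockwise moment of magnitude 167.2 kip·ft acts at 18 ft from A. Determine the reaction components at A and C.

ΣM about A: C_y·20.5 − 20·10.3 + 112.4 − 167.2 = 0 → C_y = 260.8/20.5 = 12.722 ≈ 12.72 kip.
ΣF_y = 0: A_y + 12.722 − 20 = 0 → A_y = 7.278 kip.
ΣF_x = 0: no horizontal applied forces, so A_x = 0.

A_x = 0, A_y = 7.278 kip, C_y = 12.72 kip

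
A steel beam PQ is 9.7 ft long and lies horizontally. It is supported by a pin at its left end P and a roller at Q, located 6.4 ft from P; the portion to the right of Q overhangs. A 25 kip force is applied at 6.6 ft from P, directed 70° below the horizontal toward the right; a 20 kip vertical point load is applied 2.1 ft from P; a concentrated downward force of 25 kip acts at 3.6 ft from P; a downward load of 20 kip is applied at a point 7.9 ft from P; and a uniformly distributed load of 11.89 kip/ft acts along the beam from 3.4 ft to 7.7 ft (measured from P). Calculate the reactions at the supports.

Resultant of the distributed load: 11.89 × 4.3 = 51.127 kip at 5.55 ft from P.
ΣM about P: Q_y·6.4 − 25·sin70°·6.6 − 20·2.1 − 25·3.6 − 20·7.9 − (11.89·4.3)·5.55 = 0 → Q_y = 728.804/6.4 = 113.876 ≈ 113.9 kip.
ΣF_y = 0: P_y + 113.876 − 25·sin70° − 20 − 25 − 20 − 11.89·4.3 = 0 → P_y = 25.74 kip.
ΣF_x = 0: P_x + 25·cos70° = 0 → P_x = -8.551 kip.

P_x = -8.551 kip, P_y = 25.74 kip, Q_y = 113.9 kip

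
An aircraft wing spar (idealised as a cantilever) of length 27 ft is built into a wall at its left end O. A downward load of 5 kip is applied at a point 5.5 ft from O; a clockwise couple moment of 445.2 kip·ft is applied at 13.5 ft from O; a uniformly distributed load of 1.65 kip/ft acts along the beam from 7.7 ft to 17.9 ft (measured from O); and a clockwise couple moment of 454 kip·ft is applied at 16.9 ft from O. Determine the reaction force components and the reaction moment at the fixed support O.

Resultant of the distributed load: 1.65 × 10.2 = 16.83 kip at 12.8 ft from O.
ΣF_x = 0: O_x = 0.
ΣF_y = 0: O_y − 5 − 1.65·10.2 = 0 → O_y = 21.83 kip.
ΣM about O: M_O − 5·5.5 − 445.2 − (1.65·10.2)·12.8 − 454 = 0 → M_O = 1142 kip·ft.

O_x = 0, O_y = 21.83 kip, M_O = 1142 kip·ft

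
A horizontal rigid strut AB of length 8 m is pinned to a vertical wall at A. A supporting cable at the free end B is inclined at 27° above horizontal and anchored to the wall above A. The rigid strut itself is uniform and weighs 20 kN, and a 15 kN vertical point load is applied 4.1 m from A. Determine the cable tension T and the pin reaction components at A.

ΣM about A: T·sin27°·8 − 20·4 − 15·4.1 = 0 → T = 141.5/(8·0.45399) = 38.9601 ≈ 38.96 kN.
ΣF_x = 0: A_x − T·cos27° = 0 → A_x = 38.9601 × 0.891007 = 34.71 kN.
ΣF_y = 0: A_y + T·sin27° − 20 − 15 = 0 → A_y = 35 − 38.9601 × 0.45399 = 17.31 kN.

T = 38.96 kN, A_x = 34.71 kN, A_y = 17.31 kN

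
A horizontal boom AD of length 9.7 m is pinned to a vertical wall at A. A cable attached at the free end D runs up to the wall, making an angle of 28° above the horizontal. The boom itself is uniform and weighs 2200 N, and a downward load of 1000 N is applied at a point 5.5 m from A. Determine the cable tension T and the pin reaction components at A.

ΣM about A: T·sin28°·9.7 − 2200·4.85 − 1000·5.5 = 0 → T = 16170/(9.7·0.469472) = 3550.82 ≈ 3551 N.
ΣF_x = 0: A_x − T·cos28° = 0 → A_x = 3550.82 × 0.882948 = 3135 N.
ΣF_y = 0: A_y + T·sin28° − 2200 − 1000 = 0 → A_y = 3200 − 3550.82 × 0.469472 = 1533 N.

T = 3551 N, A_x = 3135 N, A_y = 1533 N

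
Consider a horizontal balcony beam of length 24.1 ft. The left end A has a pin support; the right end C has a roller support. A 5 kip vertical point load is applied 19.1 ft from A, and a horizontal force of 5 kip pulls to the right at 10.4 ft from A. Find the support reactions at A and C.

A_x = -5.000 kip, A_y = 1.037 kip, C_y = 3.963 kip

Taking moments about A: C_y·24.1 − 5·19.1 = 0 → C_y = 95.5/24.1 = 3.96266 ≈ 3.963 kip.
ΣF_y = 0: A_y + 3.96266 − 5 = 0 → A_y = 1.037 kip.
ΣF_x = 0: A_x + 5 = 0 → A_x = -5.000 kip.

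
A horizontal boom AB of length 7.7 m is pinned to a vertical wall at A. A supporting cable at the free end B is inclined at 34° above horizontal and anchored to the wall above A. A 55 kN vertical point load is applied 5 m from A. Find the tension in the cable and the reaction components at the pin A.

T = 63.87 kN, A_x = 52.95 kN, A_y = 19.29 kN

ΣM about A: T·sin34°·7.7 − 55·5 = 0 → T = 275/(7.7·0.559193) = 63.8675 ≈ 63.87 kN.
ΣF_x = 0: A_x − T·cos34° = 0 → A_x = 63.8675 × 0.829038 = 52.95 kN.
ΣF_y = 0: A_y + T·sin34° − 55 = 0 → A_y = 55 − 63.8675 × 0.559193 = 19.29 kN.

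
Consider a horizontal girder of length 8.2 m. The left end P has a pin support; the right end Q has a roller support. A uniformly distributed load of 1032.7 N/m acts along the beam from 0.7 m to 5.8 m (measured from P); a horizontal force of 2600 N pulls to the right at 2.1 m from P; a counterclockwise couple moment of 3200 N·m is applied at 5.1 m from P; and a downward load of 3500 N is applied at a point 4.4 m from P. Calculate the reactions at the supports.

Resultant of the distributed load: 1032.7 × 5.1 = 5266.77 N at 3.25 m from P.
ΣM about P: Q_y·8.2 − (1032.7·5.1)·3.25 + 3200 − 3500·4.4 = 0 → Q_y = 29317.0025/8.2 = 3575.24 ≈ 3575 N.
ΣF_y = 0: P_y + 3575.24 − 1032.7·5.1 − 3500 = 0 → P_y = 5192 N.
ΣF_x = 0: P_x + 2600 = 0 → P_x = -2600 N.

P_x = -2600 N, P_y = 5192 N, Q_y = 3575 N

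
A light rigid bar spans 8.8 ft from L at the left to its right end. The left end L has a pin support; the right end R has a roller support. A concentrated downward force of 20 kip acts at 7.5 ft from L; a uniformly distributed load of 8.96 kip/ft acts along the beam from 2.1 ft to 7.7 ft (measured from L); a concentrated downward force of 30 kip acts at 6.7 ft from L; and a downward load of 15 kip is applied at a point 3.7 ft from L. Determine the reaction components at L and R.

L_x = 0, L_y = 41.04 kip, R_y = 74.13 kip

Resultant of the distributed load: 8.96 × 5.6 = 50.176 kip at 4.9 ft from L.
Taking moments about L: R_y·8.8 − 20·7.5 − (8.96·5.6)·4.9 − 30·6.7 − 15·3.7 = 0 → R_y = 652.3624/8.8 = 74.1321 ≈ 74.13 kip.
ΣF_y = 0: L_y + 74.1321 − 20 − 8.96·5.6 − 30 − 15 = 0 → L_y = 41.04 kip.
ΣF_x = 0: no horizontal applied forces, so L_x = 0.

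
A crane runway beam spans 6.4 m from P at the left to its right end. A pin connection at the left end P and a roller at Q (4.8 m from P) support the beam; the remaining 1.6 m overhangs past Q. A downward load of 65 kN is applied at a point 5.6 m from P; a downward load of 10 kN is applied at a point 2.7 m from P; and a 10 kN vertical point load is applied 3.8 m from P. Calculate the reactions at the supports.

Taking moments about P: Q_y·4.8 − 65·5.6 − 10·2.7 − 10·3.8 = 0 → Q_y = 429/4.8 = 89.375 ≈ 89.38 kN.
ΣF_y = 0: P_y + 89.375 − 65 − 10 − 10 = 0 → P_y = -4.375 kN.
ΣF_x = 0: no horizontal applied forces, so P_x = 0.

P_x = 0, P_y = -4.375 kN, Q_y = 89.38 kN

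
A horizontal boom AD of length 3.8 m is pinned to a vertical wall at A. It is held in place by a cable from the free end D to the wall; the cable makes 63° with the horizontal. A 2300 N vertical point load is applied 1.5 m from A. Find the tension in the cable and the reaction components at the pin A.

T = 1019 N, A_x = 462.6 N, A_y = 1392 N

ΣM about A: T·sin63°·3.8 − 2300·1.5 = 0 → T = 3450/(3.8·0.891007) = 1018.95 ≈ 1019 N.
ΣF_x = 0: A_x − T·cos63° = 0 → A_x = 1018.95 × 0.45399 = 462.6 N.
ΣF_y = 0: A_y + T·sin63° − 2300 = 0 → A_y = 2300 − 1018.95 × 0.891007 = 1392 N.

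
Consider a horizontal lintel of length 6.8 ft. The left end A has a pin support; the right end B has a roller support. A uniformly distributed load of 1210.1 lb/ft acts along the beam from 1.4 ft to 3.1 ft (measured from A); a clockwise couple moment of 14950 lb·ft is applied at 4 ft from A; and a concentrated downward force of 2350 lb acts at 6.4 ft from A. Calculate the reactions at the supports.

A_x = 0, A_y = -683.8 lb, B_y = 5091 lb

Resultant of the distributed load: 1210.1 × 1.7 = 2057.17 lb at 2.25 ft from A.
Moments about A: B_y·6.8 − (1210.1·1.7)·2.25 − 14950 − 2350·6.4 = 0 → B_y = 34618.6325/6.8 = 5090.98 ≈ 5091 lb.
ΣF_y = 0: A_y + 5090.98 − 1210.1·1.7 − 2350 = 0 → A_y = -683.8 lb.
ΣF_x = 0: no horizontal applied forces, so A_x = 0.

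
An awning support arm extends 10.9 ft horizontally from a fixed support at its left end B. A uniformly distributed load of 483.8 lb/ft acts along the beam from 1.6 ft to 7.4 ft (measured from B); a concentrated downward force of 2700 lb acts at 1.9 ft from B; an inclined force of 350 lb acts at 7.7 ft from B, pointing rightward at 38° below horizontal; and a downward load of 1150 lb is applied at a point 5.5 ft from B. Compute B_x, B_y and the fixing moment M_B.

Resultant of the distributed load: 483.8 × 5.8 = 2806.04 lb at 4.5 ft from B.
ΣF_x = 0: B_x + 350·cos38° = 0 → B_x = -275.8 lb.
ΣF_y = 0: B_y − 483.8·5.8 − 2700 − 350·sin38° − 1150 = 0 → B_y = 6872 lb.
ΣM about B: M_B − (483.8·5.8)·4.5 − 2700·1.9 − 350·sin38°·7.7 − 1150·5.5 = 0 → M_B = 25740 lb·ft.

B_x = -275.8 lb, B_y = 6872 lb, M_B = 25740 lb·ft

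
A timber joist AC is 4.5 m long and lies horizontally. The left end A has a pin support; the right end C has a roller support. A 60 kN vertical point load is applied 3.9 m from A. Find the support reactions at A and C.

A_x = 0, A_y = 8.000 kN, C_y = 52.00 kN

Taking moments about A: C_y·4.5 − 60·3.9 = 0 → C_y = 234/4.5 = 52.00 kN.
ΣF_y = 0: A_y + 52 − 60 = 0 → A_y = 8.000 kN.
ΣF_x = 0: no horizontal applied forces, so A_x = 0.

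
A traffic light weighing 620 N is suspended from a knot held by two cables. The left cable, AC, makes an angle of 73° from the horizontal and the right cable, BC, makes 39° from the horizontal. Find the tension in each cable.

ΣF_x = 0: −T_AC·cos73° + T_BC·cos39° = 0 → T_BC = 0.376212·T_AC.
ΣF_y = 0: T_AC·sin73° + T_BC·sin39° = 620.
Substitute: T_AC·(0.956305 + 0.376212·0.62932) = 620 → T_AC = 519.671 ≈ 519.7 N.
Then T_BC = 0.376212 × 519.671 = 195.5 N.

T_AC = 519.7 N, T_BC = 195.5 N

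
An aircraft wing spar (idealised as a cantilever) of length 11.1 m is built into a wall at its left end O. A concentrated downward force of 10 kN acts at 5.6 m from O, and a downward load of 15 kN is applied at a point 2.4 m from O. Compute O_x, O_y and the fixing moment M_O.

ΣF_x = 0: O_x = 0.
ΣF_y = 0: O_y − 10 − 15 = 0 → O_y = 25.00 kN.
ΣM about O: M_O − 10·5.6 − 15·2.4 = 0 → M_O = 92.00 kN·m.

O_x = 0, O_y = 25.00 kN, M_O = 92.00 kN·m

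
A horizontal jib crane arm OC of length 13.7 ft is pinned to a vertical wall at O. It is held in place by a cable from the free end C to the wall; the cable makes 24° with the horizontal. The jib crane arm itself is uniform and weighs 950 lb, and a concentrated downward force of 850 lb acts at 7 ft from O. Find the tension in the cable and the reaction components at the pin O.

T = 2236 lb, O_x = 2042 lb, O_y = 890.7 lb

ΣM about O: T·sin24°·13.7 − 950·6.85 − 850·7 = 0 → T = 12457.5/(13.7·0.406737) = 2235.61 ≈ 2236 lb.
ΣF_x = 0: O_x − T·cos24° = 0 → O_x = 2235.61 × 0.913545 = 2042 lb.
ΣF_y = 0: O_y + T·sin24° − 950 − 850 = 0 → O_y = 1800 − 2235.61 × 0.406737 = 890.7 lb.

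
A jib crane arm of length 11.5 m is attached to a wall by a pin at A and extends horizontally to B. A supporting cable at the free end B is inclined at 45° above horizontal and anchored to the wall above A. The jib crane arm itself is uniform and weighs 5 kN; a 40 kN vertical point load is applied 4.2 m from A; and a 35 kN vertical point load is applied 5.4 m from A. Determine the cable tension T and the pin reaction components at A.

ΣM about A: T·sin45°·11.5 − 5·5.75 − 40·4.2 − 35·5.4 = 0 → T = 385.75/(11.5·0.707107) = 47.4376 ≈ 47.44 kN.
ΣF_x = 0: A_x − T·cos45° = 0 → A_x = 47.4376 × 0.707107 = 33.54 kN.
ΣF_y = 0: A_y + T·sin45° − 5 − 40 − 35 = 0 → A_y = 80 − 47.4376 × 0.707107 = 46.46 kN.

T = 47.44 kN, A_x = 33.54 kN, A_y = 46.46 kN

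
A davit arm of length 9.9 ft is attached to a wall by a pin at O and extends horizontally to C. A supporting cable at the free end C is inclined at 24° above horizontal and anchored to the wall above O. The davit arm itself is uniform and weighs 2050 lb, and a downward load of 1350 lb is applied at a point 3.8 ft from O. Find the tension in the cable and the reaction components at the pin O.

T = 3794 lb, O_x = 3466 lb, O_y = 1857 lb

ΣM about O: T·sin24°·9.9 − 2050·4.95 − 1350·3.8 = 0 → T = 15277.5/(9.9·0.406737) = 3794.05 ≈ 3794 lb.
ΣF_x = 0: O_x − T·cos24° = 0 → O_x = 3794.05 × 0.913545 = 3466 lb.
ΣF_y = 0: O_y + T·sin24° − 2050 − 1350 = 0 → O_y = 3400 − 3794.05 × 0.406737 = 1857 lb.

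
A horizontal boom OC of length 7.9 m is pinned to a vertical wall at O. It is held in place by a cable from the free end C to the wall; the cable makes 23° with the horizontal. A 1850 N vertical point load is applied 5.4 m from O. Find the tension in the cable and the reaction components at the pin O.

T = 3236 N, O_x = 2979 N, O_y = 585.4 N

ΣM about O: T·sin23°·7.9 − 1850·5.4 = 0 → T = 9990/(7.9·0.390731) = 3236.39 ≈ 3236 N.
ΣF_x = 0: O_x − T·cos23° = 0 → O_x = 3236.39 × 0.920505 = 2979 N.
ΣF_y = 0: O_y + T·sin23° − 1850 = 0 → O_y = 1850 − 3236.39 × 0.390731 = 585.4 N.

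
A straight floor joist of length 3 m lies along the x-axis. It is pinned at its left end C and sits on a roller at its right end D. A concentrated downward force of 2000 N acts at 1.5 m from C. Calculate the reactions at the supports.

C_x = 0, C_y = 1000 N, D_y = 1000 N

Taking moments about C: D_y·3 − 2000·1.5 = 0 → D_y = 3000/3 = 1000 N.
ΣF_y = 0: C_y + 1000 − 2000 = 0 → C_y = 1000 N.
ΣF_x = 0: no horizontal applied forces, so C_x = 0.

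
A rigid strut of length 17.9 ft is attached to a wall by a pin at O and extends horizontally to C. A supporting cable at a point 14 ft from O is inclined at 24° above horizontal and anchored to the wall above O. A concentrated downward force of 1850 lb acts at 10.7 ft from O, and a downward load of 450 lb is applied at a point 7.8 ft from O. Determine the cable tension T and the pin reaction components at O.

ΣM about O: T·sin24°·14 − 1850·10.7 − 450·7.8 = 0 → T = 23305/(14·0.406737) = 4092.68 ≈ 4093 lb.
ΣF_x = 0: O_x − T·cos24° = 0 → O_x = 4092.68 × 0.913545 = 3739 lb.
ΣF_y = 0: O_y + T·sin24° − 1850 − 450 = 0 → O_y = 2300 − 4092.68 × 0.406737 = 635.4 lb.

T = 4093 lb, O_x = 3739 lb, O_y = 635.4 lb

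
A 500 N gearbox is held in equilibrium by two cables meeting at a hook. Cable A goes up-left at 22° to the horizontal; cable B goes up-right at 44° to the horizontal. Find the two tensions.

ΣF_x = 0: −T_A·cos22° + T_B·cos44° = 0 → T_B = 1.28894·T_A.
ΣF_y = 0: T_A·sin22° + T_B·sin44° = 500.
Substitute: T_A·(0.374607 + 1.28894·0.694658) = 500 → T_A = 393.707 ≈ 393.7 N.
Then T_B = 1.28894 × 393.707 = 507.5 N.

T_A = 393.7 N, T_B = 507.5 N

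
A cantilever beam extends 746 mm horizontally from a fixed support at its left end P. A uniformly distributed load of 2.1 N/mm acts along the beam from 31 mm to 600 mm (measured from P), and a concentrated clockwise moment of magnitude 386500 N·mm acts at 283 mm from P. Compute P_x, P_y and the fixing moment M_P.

P_x = 0, P_y = 1195 N, M_P = 763500 N·mm

Resultant of the distributed load: 2.1 × 569 = 1194.9 N at 315.5 mm from P.
ΣF_x = 0: P_x = 0.
ΣF_y = 0: P_y − 2.1·569 = 0 → P_y = 1195 N.
ΣM about P: M_P − (2.1·569)·315.5 − 386500 = 0 → M_P = 763500 N·mm.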